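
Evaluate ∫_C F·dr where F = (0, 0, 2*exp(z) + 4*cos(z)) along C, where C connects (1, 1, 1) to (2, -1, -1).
-8*sin(1) - 2*E + 2*exp(-1)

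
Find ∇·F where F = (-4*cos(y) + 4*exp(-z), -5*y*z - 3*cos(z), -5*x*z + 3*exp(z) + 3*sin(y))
-5*x - 5*z + 3*exp(z)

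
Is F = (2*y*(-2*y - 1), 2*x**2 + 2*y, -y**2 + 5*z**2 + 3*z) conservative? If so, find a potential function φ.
No, ∇×F = (-2*y, 0, 4*x + 8*y + 2) ≠ 0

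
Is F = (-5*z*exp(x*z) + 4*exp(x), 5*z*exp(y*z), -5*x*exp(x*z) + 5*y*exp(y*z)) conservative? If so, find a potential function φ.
Yes, F is conservative. φ = 4*exp(x) - 5*exp(x*z) + 5*exp(y*z)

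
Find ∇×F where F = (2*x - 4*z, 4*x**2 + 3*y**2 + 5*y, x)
(0, -5, 8*x)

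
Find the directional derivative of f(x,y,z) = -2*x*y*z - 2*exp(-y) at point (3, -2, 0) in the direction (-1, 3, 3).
6*sqrt(19)*(6 + exp(2))/19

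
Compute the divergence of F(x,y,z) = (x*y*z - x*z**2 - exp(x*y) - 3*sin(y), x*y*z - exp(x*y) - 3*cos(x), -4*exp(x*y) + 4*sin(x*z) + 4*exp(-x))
x*z - x*exp(x*y) + 4*x*cos(x*z) + y*z - y*exp(x*y) - z**2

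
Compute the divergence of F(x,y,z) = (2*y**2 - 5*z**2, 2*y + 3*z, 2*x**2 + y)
2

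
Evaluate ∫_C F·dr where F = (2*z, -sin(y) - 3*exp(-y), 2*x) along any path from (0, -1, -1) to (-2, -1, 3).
-12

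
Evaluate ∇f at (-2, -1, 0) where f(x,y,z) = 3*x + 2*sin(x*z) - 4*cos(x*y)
(3 - 4*sin(2), -8*sin(2), -4)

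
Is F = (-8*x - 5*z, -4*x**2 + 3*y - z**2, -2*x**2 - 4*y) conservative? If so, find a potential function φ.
No, ∇×F = (2*z - 4, 4*x - 5, -8*x) ≠ 0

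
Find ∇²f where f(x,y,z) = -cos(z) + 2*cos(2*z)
cos(z) - 8*cos(2*z)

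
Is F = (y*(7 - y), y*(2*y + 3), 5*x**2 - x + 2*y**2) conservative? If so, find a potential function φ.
No, ∇×F = (4*y, 1 - 10*x, 2*y - 7) ≠ 0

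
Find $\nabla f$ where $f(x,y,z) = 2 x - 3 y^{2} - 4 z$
(2, -6*y, -4)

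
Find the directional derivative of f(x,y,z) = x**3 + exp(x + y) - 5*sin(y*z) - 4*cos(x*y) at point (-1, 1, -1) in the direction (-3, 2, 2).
10*sqrt(17)*(-1 + 2*sin(1))/17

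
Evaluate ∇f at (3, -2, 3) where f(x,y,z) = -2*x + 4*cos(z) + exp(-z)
(-2, 0, -4*sin(3) - exp(-3))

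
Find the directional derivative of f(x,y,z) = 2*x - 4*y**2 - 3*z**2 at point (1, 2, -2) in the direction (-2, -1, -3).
-12*sqrt(14)/7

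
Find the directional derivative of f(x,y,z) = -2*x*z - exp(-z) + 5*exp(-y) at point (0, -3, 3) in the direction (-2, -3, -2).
sqrt(17)*(-2 + 12*exp(3) + 15*exp(6))*exp(-3)/17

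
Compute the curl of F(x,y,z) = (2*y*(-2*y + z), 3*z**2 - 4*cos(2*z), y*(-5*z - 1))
(-11*z - 8*sin(2*z) - 1, 2*y, 8*y - 2*z)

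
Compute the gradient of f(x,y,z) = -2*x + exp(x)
(exp(x) - 2, 0, 0)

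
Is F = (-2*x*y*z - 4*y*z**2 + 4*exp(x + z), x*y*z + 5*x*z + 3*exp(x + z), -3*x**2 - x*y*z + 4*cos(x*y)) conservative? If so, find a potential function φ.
No, ∇×F = (-x*y - x*z - 4*x*sin(x*y) - 5*x - 3*exp(x + z), -2*x*y + 6*x - 7*y*z + 4*y*sin(x*y) + 4*exp(x + z), 2*x*z + y*z + 4*z**2 + 5*z + 3*exp(x + z)) ≠ 0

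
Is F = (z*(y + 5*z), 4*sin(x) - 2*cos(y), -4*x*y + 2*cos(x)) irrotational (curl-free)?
No, ∇×F = (-4*x, 5*y + 10*z + 2*sin(x), -z + 4*cos(x))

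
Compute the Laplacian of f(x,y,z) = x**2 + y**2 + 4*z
4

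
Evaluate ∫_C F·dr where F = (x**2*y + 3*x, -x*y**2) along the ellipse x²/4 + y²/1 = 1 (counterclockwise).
-5*pi/2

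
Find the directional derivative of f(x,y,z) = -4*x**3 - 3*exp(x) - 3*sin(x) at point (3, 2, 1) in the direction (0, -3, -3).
0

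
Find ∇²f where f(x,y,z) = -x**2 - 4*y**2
-10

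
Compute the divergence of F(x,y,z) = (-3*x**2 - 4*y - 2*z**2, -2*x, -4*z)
-6*x - 4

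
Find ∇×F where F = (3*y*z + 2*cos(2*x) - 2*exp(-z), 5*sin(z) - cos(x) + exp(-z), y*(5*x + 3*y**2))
(5*x + 9*y**2 - 5*cos(z) + exp(-z), -2*y + 2*exp(-z), -3*z + sin(x))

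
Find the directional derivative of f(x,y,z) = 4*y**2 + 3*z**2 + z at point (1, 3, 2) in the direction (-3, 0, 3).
13*sqrt(2)/2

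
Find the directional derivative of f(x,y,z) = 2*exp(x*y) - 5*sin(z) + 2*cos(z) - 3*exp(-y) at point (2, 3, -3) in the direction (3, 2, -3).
sqrt(22)*(15*exp(3)*cos(3) - 6*exp(3)*sin(3) + 6 + 26*exp(9))*exp(-3)/22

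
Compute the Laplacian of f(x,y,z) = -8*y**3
-48*y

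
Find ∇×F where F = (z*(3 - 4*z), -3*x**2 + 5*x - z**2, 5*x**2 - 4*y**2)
(-8*y + 2*z, -10*x - 8*z + 3, 5 - 6*x)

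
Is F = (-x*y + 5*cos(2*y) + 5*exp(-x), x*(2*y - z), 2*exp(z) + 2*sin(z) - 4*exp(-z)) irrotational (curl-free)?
No, ∇×F = (x, 0, x + 2*y - z + 10*sin(2*y))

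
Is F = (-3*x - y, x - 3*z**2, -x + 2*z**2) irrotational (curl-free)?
No, ∇×F = (6*z, 1, 2)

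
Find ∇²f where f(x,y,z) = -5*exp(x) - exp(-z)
-5*exp(x) - exp(-z)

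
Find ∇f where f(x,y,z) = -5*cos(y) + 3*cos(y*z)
(0, -3*z*sin(y*z) + 5*sin(y), -3*y*sin(y*z))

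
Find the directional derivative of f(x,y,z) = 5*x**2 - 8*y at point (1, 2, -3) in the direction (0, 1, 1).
-4*sqrt(2)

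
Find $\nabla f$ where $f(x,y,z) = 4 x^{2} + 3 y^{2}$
(8*x, 6*y, 0)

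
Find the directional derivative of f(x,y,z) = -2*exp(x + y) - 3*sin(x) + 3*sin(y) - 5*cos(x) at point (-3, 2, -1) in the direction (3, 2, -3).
sqrt(22)*(-10 + 6*E*cos(2) - 3*E*(3*cos(3) + 5*sin(3)))*exp(-1)/22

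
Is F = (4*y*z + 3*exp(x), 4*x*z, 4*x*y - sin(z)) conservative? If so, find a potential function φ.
Yes, F is conservative. φ = 4*x*y*z + 3*exp(x) + cos(z)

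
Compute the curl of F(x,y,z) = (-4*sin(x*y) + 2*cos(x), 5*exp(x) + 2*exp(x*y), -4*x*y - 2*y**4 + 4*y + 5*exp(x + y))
(-4*x - 8*y**3 + 5*exp(x + y) + 4, 4*y - 5*exp(x + y), 4*x*cos(x*y) + 2*y*exp(x*y) + 5*exp(x))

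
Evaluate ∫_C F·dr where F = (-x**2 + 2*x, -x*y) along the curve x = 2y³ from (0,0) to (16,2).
-16832/15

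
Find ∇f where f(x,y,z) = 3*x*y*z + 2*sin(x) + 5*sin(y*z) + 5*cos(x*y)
(3*y*z - 5*y*sin(x*y) + 2*cos(x), 3*x*z - 5*x*sin(x*y) + 5*z*cos(y*z), y*(3*x + 5*cos(y*z)))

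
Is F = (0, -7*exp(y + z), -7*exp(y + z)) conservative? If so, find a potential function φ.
Yes, F is conservative. φ = -7*exp(y + z)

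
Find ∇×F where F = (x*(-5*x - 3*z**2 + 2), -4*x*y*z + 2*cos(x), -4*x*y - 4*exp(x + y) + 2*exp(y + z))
(4*x*y - 4*x - 4*exp(x + y) + 2*exp(y + z), -6*x*z + 4*y + 4*exp(x + y), -4*y*z - 2*sin(x))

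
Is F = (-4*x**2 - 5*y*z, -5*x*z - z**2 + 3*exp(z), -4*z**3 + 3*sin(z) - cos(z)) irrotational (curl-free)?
No, ∇×F = (5*x + 2*z - 3*exp(z), -5*y, 0)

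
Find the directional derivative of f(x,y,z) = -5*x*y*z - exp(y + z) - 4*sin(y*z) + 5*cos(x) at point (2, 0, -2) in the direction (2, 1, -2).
-10*sin(2)/3 + exp(-2)/3 + 28/3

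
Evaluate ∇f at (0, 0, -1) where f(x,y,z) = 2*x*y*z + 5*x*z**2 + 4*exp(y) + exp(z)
(5, 4, exp(-1))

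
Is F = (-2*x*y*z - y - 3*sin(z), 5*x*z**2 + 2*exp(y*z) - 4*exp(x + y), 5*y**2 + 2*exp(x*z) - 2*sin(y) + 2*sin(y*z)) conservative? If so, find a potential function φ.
No, ∇×F = (-10*x*z - 2*y*exp(y*z) + 10*y + 2*z*cos(y*z) - 2*cos(y), -2*x*y - 2*z*exp(x*z) - 3*cos(z), 2*x*z + 5*z**2 - 4*exp(x + y) + 1) ≠ 0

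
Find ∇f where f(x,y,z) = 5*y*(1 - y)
(0, 5 - 10*y, 0)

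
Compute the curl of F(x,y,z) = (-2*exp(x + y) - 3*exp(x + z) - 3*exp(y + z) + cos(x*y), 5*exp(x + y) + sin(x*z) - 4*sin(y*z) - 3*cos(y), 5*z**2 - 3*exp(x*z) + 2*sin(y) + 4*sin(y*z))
(-x*cos(x*z) + 4*y*cos(y*z) + 4*z*cos(y*z) + 2*cos(y), 3*z*exp(x*z) - 3*exp(x + z) - 3*exp(y + z), x*sin(x*y) + z*cos(x*z) + 7*exp(x + y) + 3*exp(y + z))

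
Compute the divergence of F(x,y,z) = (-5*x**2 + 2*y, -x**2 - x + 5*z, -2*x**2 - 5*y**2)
-10*x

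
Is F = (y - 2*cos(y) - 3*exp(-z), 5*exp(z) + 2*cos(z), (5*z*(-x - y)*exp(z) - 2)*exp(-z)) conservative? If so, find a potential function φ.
No, ∇×F = (-5*z - 5*exp(z) + 2*sin(z), 5*z + 3*exp(-z), -2*sin(y) - 1) ≠ 0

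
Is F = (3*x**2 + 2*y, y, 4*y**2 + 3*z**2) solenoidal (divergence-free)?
No, ∇·F = 6*x + 6*z + 1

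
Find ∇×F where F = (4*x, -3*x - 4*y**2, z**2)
(0, 0, -3)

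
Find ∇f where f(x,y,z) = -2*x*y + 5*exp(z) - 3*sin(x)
(-2*y - 3*cos(x), -2*x, 5*exp(z))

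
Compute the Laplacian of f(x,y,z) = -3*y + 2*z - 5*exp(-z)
-5*exp(-z)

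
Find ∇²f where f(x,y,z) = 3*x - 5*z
0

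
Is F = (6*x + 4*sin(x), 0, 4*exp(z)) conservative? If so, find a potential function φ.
Yes, F is conservative. φ = 3*x**2 + 4*exp(z) - 4*cos(x)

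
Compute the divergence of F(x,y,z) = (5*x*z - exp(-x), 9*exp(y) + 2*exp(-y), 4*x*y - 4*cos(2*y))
5*z + 9*exp(y) - 2*exp(-y) + exp(-x)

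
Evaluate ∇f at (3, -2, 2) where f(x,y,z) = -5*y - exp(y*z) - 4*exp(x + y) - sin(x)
(-4*E - cos(3), -4*E - 5 - 2*exp(-4), 2*exp(-4))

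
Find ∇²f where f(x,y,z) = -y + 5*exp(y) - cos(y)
5*exp(y) + cos(y)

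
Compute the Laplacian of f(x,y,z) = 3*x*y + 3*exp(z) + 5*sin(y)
3*exp(z) - 5*sin(y)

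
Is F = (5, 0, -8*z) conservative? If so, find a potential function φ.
Yes, F is conservative. φ = 5*x - 4*z**2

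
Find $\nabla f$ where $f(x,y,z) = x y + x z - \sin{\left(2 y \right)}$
(y + z, x - 2*cos(2*y), x)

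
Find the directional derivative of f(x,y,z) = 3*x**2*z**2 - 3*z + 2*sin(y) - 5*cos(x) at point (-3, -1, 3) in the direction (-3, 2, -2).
sqrt(17)*(15*sin(3) + 4*cos(1) + 168)/17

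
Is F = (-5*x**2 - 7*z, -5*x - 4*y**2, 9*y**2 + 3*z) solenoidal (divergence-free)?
No, ∇·F = -10*x - 8*y + 3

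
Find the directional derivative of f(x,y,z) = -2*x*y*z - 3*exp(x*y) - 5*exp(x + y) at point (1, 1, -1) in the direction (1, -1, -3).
6*sqrt(11)/11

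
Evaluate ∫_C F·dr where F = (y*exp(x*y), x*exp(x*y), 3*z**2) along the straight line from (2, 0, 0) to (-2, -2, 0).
-1 + exp(4)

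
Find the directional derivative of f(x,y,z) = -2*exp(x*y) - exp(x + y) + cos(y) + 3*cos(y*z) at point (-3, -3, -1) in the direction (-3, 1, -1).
sqrt(11)*(-12*exp(15) - 5*exp(6)*sin(3) + 2)*exp(-6)/11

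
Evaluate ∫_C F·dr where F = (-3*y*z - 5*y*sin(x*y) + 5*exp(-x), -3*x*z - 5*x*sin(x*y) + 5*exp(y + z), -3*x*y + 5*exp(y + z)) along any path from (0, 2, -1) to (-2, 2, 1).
-5*exp(2) - 5*E + 5*cos(4) + 12 + 5*exp(3)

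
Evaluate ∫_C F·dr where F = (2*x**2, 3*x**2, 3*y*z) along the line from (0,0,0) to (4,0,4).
128/3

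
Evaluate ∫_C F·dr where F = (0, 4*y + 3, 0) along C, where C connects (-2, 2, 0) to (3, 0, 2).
-14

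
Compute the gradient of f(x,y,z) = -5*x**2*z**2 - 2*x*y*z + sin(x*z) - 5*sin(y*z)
(z*(-10*x*z - 2*y + cos(x*z)), -z*(2*x + 5*cos(y*z)), -10*x**2*z - 2*x*y + x*cos(x*z) - 5*y*cos(y*z))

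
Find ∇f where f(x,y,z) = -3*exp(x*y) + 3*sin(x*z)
(-3*y*exp(x*y) + 3*z*cos(x*z), -3*x*exp(x*y), 3*x*cos(x*z))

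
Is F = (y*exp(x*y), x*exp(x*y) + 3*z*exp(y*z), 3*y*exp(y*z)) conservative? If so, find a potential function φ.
Yes, F is conservative. φ = exp(x*y) + 3*exp(y*z)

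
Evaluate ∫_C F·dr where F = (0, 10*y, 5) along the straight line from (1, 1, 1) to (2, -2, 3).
25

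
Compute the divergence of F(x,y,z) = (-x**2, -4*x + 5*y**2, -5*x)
-2*x + 10*y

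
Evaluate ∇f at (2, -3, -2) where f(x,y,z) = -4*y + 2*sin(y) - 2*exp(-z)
(0, -4 + 2*cos(3), 2*exp(2))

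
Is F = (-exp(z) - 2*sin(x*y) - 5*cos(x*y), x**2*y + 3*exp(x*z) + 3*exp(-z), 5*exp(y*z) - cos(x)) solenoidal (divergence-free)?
No, ∇·F = x**2 + 5*y*exp(y*z) + 5*y*sin(x*y) - 2*y*cos(x*y)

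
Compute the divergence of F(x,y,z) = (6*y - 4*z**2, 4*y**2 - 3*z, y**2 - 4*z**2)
8*y - 8*z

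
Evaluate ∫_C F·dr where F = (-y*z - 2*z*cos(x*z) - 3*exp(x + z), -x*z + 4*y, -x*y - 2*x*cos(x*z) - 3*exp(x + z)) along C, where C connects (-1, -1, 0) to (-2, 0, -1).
-2 - 2*sin(2) - 3*exp(-3) + 3*exp(-1)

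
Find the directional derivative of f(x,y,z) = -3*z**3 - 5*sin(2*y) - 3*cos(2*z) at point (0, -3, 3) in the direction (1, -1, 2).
sqrt(6)*(-81 + 6*sin(6) + 5*cos(6))/3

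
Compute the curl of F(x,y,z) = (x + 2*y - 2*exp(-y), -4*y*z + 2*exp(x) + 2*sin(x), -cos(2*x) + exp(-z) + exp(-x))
(4*y, -2*sin(2*x) + exp(-x), 2*exp(x) + 2*cos(x) - 2 - 2*exp(-y))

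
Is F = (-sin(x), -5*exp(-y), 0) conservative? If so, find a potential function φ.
Yes, F is conservative. φ = cos(x) + 5*exp(-y)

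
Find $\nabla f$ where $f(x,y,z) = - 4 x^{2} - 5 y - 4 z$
(-8*x, -5, -4)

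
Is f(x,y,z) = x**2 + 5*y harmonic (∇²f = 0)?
No, ∇²f = 2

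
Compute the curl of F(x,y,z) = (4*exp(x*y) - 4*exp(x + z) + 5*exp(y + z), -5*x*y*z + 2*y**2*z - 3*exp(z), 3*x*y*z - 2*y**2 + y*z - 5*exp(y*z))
(5*x*y + 3*x*z - 2*y**2 - 4*y - 5*z*exp(y*z) + z + 3*exp(z), -3*y*z - 4*exp(x + z) + 5*exp(y + z), -4*x*exp(x*y) - 5*y*z - 5*exp(y + z))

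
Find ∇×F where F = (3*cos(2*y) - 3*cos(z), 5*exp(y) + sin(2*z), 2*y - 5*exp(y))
(-5*exp(y) + 4*sin(z)**2, 3*sin(z), 6*sin(2*y))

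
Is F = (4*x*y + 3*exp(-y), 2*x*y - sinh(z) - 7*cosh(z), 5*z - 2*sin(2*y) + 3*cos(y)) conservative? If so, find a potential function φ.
No, ∇×F = (-3*sin(y) - 4*cos(2*y) + 7*sinh(z) + cosh(z), 0, -4*x + 2*y + 3*exp(-y)) ≠ 0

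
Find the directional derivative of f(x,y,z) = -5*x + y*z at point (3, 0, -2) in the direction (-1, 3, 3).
-sqrt(19)/19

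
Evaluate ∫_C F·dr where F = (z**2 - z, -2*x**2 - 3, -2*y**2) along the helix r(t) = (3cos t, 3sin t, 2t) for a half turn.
-12*pi**2 - 12*pi + 48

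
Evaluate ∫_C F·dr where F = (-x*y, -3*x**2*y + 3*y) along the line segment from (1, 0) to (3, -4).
-308/3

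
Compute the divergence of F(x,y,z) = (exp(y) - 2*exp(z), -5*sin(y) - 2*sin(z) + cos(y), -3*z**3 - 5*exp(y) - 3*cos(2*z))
-9*z**2 - sin(y) + 6*sin(2*z) - 5*cos(y)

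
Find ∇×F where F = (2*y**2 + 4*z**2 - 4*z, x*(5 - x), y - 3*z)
(1, 8*z - 4, -2*x - 4*y + 5)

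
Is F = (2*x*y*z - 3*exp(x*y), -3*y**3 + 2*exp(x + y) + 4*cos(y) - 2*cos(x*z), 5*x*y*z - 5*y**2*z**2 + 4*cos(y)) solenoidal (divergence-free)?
No, ∇·F = 5*x*y - 10*y**2*z - 9*y**2 + 2*y*z - 3*y*exp(x*y) + 2*exp(x + y) - 4*sin(y)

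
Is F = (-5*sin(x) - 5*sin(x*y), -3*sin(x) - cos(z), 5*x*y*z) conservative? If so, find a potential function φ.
No, ∇×F = (5*x*z - sin(z), -5*y*z, 5*x*cos(x*y) - 3*cos(x)) ≠ 0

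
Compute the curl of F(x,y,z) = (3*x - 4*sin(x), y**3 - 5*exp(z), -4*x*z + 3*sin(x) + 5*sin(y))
(5*exp(z) + 5*cos(y), 4*z - 3*cos(x), 0)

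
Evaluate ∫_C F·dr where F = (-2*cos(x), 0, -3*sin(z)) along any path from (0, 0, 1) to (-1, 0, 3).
3*cos(3) - 3*cos(1) + 2*sin(1)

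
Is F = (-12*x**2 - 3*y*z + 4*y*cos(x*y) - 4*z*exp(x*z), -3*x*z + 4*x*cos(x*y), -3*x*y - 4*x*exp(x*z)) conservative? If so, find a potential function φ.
Yes, F is conservative. φ = -4*x**3 - 3*x*y*z - 4*exp(x*z) + 4*sin(x*y)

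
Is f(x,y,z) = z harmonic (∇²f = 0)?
Yes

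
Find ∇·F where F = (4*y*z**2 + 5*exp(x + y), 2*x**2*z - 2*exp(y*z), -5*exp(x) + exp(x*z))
x*exp(x*z) - 2*z*exp(y*z) + 5*exp(x + y)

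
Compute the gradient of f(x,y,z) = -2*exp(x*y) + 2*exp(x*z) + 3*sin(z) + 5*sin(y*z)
(-2*y*exp(x*y) + 2*z*exp(x*z), -2*x*exp(x*y) + 5*z*cos(y*z), 2*x*exp(x*z) + 5*y*cos(y*z) + 3*cos(z))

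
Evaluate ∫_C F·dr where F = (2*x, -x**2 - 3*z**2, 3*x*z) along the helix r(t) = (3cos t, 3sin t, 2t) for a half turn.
-72 + 72*pi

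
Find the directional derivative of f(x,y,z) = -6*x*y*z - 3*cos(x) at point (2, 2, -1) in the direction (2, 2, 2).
sqrt(3)*sin(2)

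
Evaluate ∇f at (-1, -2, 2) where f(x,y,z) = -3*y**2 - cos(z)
(0, 12, sin(2))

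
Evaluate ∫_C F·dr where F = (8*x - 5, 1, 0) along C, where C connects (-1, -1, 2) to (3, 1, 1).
14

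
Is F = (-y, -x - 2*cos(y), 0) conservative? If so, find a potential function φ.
Yes, F is conservative. φ = -x*y - 2*sin(y)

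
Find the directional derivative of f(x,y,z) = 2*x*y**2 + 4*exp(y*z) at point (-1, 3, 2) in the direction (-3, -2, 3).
5*sqrt(22)*(-3 + 2*exp(6))/11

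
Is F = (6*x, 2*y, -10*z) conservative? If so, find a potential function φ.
Yes, F is conservative. φ = 3*x**2 + y**2 - 5*z**2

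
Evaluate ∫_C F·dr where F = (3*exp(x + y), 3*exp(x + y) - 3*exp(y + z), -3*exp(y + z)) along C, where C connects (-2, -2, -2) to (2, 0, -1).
-(3 - 3*exp(3))*exp(-1)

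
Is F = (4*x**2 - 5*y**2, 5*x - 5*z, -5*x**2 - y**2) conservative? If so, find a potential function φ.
No, ∇×F = (5 - 2*y, 10*x, 10*y + 5) ≠ 0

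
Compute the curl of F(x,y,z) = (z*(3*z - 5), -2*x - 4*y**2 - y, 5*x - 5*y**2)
(-10*y, 6*z - 10, -2)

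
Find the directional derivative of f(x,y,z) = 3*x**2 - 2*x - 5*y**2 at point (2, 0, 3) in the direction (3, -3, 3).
10*sqrt(3)/3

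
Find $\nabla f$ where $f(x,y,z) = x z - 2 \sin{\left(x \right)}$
(z - 2*cos(x), 0, x)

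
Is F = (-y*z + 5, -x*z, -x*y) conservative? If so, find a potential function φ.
Yes, F is conservative. φ = x*(-y*z + 5)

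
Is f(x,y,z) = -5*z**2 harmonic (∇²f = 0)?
No, ∇²f = -10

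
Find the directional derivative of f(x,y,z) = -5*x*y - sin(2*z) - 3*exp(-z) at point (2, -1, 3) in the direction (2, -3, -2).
2*sqrt(17)*(-3 + 2*exp(3)*cos(6) + 20*exp(3))*exp(-3)/17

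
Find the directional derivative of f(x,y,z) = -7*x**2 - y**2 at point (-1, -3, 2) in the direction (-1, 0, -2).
-14*sqrt(5)/5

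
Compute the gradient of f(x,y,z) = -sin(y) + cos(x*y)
(-y*sin(x*y), -x*sin(x*y) - cos(y), 0)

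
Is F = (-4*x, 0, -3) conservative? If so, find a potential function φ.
Yes, F is conservative. φ = -2*x**2 - 3*z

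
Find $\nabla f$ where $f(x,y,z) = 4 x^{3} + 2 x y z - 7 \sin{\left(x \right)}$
(12*x**2 + 2*y*z - 7*cos(x), 2*x*z, 2*x*y)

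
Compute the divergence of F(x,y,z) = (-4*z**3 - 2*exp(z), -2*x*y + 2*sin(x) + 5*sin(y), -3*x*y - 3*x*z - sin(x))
-5*x + 5*cos(y)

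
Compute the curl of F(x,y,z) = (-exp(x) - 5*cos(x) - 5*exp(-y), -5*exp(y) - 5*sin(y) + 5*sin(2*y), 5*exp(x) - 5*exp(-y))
(5*exp(-y), -5*exp(x), -5*exp(-y))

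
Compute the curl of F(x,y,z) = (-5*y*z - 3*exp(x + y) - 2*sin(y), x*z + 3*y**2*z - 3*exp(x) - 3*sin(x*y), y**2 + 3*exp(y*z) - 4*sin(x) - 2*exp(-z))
(-x - 3*y**2 + 2*y + 3*z*exp(y*z), -5*y + 4*cos(x), -3*y*cos(x*y) + 6*z - 3*exp(x) + 3*exp(x + y) + 2*cos(y))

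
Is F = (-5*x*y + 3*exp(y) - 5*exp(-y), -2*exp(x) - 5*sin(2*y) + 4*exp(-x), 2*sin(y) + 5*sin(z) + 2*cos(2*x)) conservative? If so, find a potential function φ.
No, ∇×F = (2*cos(y), 4*sin(2*x), 5*x - 2*exp(x) - 3*exp(y) - 5*exp(-y) - 4*exp(-x)) ≠ 0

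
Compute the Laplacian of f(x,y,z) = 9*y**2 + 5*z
18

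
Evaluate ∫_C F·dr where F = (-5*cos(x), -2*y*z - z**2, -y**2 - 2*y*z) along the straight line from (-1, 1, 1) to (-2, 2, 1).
-5*sin(1) - 4 + 5*sin(2)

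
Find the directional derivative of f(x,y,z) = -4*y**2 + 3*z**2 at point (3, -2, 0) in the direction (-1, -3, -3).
-48*sqrt(19)/19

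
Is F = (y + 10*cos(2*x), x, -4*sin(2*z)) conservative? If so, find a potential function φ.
Yes, F is conservative. φ = x*y + 5*sin(2*x) + 2*cos(2*z)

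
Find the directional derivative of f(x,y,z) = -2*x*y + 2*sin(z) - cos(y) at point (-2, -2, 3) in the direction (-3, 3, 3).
sqrt(3)*(2*cos(3) - sin(2))/3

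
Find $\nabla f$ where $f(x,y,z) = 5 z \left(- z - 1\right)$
(0, 0, -10*z - 5)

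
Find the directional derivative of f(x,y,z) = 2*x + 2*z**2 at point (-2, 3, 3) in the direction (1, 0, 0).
2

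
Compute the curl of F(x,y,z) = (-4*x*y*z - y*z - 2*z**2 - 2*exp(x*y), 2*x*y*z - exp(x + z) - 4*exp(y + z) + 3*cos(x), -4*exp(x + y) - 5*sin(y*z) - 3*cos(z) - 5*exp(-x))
(-2*x*y - 5*z*cos(y*z) - 4*exp(x + y) + exp(x + z) + 4*exp(y + z), -4*x*y - y - 4*z + 4*exp(x + y) - 5*exp(-x), 4*x*z + 2*x*exp(x*y) + 2*y*z + z - exp(x + z) - 3*sin(x))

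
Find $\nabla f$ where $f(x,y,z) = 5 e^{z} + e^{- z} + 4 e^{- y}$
(0, -4*exp(-y), 5*exp(z) - exp(-z))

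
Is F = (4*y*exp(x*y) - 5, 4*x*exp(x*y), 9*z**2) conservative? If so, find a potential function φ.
Yes, F is conservative. φ = -5*x + 3*z**3 + 4*exp(x*y)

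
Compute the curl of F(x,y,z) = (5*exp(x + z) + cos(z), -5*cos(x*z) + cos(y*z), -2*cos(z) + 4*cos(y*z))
(-5*x*sin(x*z) + y*sin(y*z) - 4*z*sin(y*z), 5*exp(x + z) - sin(z), 5*z*sin(x*z))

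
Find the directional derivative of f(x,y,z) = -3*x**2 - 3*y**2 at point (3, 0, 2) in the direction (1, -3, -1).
-18*sqrt(11)/11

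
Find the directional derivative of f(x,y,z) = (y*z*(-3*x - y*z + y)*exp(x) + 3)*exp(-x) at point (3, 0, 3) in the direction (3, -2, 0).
9*sqrt(13)*(-1 + 6*exp(3))*exp(-3)/13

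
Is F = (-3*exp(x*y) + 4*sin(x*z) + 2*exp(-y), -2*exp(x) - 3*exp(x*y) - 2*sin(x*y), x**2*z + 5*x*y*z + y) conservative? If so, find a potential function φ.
No, ∇×F = (5*x*z + 1, -2*x*z + 4*x*cos(x*z) - 5*y*z, 3*x*exp(x*y) - 3*y*exp(x*y) - 2*y*cos(x*y) - 2*exp(x) + 2*exp(-y)) ≠ 0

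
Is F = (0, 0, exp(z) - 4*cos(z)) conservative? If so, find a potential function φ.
Yes, F is conservative. φ = exp(z) - 4*sin(z)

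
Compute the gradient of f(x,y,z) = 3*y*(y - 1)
(0, 6*y - 3, 0)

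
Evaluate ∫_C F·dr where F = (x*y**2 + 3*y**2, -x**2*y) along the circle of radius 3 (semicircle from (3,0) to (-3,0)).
-108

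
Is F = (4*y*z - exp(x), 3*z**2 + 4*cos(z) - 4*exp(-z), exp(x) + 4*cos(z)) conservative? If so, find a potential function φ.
No, ∇×F = (-6*z + 4*sin(z) - 4*exp(-z), 4*y - exp(x), -4*z) ≠ 0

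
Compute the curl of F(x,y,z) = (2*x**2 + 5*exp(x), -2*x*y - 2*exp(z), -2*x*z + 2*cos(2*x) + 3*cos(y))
(2*exp(z) - 3*sin(y), 2*z + 4*sin(2*x), -2*y)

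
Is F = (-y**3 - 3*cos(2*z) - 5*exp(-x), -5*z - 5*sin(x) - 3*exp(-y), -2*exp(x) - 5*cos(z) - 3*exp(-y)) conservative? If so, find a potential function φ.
No, ∇×F = (5 + 3*exp(-y), 2*exp(x) + 6*sin(2*z), 3*y**2 - 5*cos(x)) ≠ 0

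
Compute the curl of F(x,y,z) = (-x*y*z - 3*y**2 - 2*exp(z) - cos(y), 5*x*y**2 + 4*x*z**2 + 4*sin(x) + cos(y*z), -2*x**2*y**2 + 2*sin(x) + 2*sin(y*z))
(-4*x**2*y - 8*x*z + y*sin(y*z) + 2*z*cos(y*z), 4*x*y**2 - x*y - 2*exp(z) - 2*cos(x), x*z + 5*y**2 + 6*y + 4*z**2 - sin(y) + 4*cos(x))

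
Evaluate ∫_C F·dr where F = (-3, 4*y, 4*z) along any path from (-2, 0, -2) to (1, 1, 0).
-15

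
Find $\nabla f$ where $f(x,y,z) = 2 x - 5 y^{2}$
(2, -10*y, 0)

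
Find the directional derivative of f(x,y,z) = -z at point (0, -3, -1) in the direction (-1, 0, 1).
-sqrt(2)/2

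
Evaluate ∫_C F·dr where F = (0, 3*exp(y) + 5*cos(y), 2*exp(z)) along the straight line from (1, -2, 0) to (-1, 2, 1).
-2 - 3*exp(-2) + 2*E + 10*sin(2) + 3*exp(2)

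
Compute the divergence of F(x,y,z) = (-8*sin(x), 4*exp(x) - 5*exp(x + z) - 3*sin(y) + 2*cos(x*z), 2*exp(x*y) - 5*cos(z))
5*sin(z) - 8*cos(x) - 3*cos(y)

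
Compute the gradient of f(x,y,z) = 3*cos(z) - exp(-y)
(0, exp(-y), -3*sin(z))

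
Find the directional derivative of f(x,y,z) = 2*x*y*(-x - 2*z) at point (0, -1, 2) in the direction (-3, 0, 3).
-4*sqrt(2)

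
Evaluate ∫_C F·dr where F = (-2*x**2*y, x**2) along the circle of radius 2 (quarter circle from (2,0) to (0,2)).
16/3 + 2*pi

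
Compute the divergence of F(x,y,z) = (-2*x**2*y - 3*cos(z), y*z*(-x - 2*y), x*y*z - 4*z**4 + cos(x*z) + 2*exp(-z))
-3*x*y - x*z - x*sin(x*z) - 4*y*z - 16*z**3 - 2*exp(-z)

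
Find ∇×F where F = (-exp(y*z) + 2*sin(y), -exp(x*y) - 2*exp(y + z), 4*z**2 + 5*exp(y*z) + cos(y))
(5*z*exp(y*z) + 2*exp(y + z) - sin(y), -y*exp(y*z), -y*exp(x*y) + z*exp(y*z) - 2*cos(y))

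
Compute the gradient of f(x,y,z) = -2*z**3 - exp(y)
(0, -exp(y), -6*z**2)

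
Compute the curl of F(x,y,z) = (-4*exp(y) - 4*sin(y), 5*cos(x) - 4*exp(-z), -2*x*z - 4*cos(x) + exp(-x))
(-4*exp(-z), 2*z - 4*sin(x) + exp(-x), 4*exp(y) - 5*sin(x) + 4*cos(y))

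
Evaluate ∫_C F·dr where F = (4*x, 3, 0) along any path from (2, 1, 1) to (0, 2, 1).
-5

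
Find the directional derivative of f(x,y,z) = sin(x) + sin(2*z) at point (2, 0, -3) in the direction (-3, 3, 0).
-sqrt(2)*cos(2)/2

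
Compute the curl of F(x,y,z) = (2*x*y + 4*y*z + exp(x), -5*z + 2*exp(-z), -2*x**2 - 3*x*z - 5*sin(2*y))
(-10*cos(2*y) + 5 + 2*exp(-z), 4*x + 4*y + 3*z, -2*x - 4*z)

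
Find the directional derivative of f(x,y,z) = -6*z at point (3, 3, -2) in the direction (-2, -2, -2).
2*sqrt(3)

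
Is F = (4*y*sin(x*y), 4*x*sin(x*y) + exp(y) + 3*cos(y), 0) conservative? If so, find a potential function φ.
Yes, F is conservative. φ = exp(y) + 3*sin(y) - 4*cos(x*y)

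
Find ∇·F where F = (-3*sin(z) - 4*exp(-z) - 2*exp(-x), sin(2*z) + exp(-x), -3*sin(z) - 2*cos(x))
-3*cos(z) + 2*exp(-x)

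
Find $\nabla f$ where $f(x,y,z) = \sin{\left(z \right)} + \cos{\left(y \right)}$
(0, -sin(y), cos(z))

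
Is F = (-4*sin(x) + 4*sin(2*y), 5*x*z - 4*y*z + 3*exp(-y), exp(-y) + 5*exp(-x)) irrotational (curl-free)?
No, ∇×F = (-5*x + 4*y - exp(-y), 5*exp(-x), 5*z - 8*cos(2*y))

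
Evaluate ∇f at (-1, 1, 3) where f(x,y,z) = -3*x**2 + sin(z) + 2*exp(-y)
(6, -2*exp(-1), cos(3))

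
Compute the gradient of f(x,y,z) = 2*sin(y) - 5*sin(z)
(0, 2*cos(y), -5*cos(z))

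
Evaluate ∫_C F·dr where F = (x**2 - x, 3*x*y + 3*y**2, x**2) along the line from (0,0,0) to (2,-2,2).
10/3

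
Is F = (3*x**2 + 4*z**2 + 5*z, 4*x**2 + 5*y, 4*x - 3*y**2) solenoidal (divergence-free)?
No, ∇·F = 6*x + 5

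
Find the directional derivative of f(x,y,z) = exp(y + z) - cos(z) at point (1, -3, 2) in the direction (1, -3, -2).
-sqrt(14)*(2*E*sin(2) + 5)*exp(-1)/14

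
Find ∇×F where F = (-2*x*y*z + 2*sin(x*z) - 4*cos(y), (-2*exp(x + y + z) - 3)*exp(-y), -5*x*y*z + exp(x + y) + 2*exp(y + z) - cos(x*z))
(-5*x*z + exp(x + y) + 2*exp(x + z) + 2*exp(y + z), -2*x*y + 2*x*cos(x*z) + 5*y*z - z*sin(x*z) - exp(x + y), 2*x*z - 2*exp(x + z) - 4*sin(y))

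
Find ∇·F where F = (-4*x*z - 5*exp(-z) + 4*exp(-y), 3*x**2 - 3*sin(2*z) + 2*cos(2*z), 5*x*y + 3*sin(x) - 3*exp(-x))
-4*z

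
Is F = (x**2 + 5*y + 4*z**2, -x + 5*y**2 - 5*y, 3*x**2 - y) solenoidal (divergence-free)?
No, ∇·F = 2*x + 10*y - 5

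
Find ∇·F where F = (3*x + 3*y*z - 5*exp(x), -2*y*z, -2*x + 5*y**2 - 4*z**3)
-12*z**2 - 2*z - 5*exp(x) + 3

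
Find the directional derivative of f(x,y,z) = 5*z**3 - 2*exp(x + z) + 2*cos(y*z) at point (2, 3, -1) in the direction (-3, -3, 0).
sqrt(2)*(sin(3) + E)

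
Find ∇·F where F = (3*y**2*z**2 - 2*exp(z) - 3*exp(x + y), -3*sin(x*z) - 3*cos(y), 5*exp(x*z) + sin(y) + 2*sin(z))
5*x*exp(x*z) - 3*exp(x + y) + 3*sin(y) + 2*cos(z)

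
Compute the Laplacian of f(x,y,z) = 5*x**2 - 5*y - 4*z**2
2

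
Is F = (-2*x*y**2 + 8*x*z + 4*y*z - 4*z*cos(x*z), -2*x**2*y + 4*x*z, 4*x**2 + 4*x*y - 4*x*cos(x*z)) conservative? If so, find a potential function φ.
Yes, F is conservative. φ = -x**2*y**2 + 4*x**2*z + 4*x*y*z - 4*sin(x*z)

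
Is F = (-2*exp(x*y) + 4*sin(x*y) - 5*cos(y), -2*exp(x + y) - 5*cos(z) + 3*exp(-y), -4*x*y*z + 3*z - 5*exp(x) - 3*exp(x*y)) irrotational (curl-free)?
No, ∇×F = (-4*x*z - 3*x*exp(x*y) - 5*sin(z), 4*y*z + 3*y*exp(x*y) + 5*exp(x), 2*x*exp(x*y) - 4*x*cos(x*y) - 2*exp(x + y) - 5*sin(y))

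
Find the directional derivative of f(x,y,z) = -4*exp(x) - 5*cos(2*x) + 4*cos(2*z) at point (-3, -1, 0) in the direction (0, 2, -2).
0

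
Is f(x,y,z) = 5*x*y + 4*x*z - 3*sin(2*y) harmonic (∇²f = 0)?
No, ∇²f = 12*sin(2*y)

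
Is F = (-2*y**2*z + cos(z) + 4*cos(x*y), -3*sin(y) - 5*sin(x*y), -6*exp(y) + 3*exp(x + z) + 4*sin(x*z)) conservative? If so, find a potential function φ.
No, ∇×F = (-6*exp(y), -2*y**2 - 4*z*cos(x*z) - 3*exp(x + z) - sin(z), 4*x*sin(x*y) + 4*y*z - 5*y*cos(x*y)) ≠ 0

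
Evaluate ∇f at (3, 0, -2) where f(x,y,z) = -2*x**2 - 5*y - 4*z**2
(-12, -5, 16)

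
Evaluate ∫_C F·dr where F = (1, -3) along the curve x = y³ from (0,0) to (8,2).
2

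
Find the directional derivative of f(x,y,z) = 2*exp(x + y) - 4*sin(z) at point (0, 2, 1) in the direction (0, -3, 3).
-sqrt(2)*(2*cos(1) + exp(2))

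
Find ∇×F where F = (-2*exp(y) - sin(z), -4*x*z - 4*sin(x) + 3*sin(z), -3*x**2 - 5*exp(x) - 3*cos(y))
(4*x + 3*sin(y) - 3*cos(z), 6*x + 5*exp(x) - cos(z), -4*z + 2*exp(y) - 4*cos(x))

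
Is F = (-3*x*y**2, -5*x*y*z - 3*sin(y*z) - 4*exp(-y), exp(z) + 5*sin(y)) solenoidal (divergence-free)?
No, ∇·F = -5*x*z - 3*y**2 - 3*z*cos(y*z) + exp(z) + 4*exp(-y)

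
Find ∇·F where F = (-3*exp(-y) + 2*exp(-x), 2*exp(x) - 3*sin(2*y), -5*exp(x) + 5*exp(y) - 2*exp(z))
-2*exp(z) - 6*cos(2*y) - 2*exp(-x)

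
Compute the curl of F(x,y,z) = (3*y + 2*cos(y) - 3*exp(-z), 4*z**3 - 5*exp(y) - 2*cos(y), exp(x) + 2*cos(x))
(-12*z**2, -exp(x) + 2*sin(x) + 3*exp(-z), 2*sin(y) - 3)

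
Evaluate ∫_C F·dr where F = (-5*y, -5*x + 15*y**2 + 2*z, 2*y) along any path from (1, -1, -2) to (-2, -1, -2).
-15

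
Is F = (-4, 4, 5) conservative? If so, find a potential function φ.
Yes, F is conservative. φ = -4*x + 4*y + 5*z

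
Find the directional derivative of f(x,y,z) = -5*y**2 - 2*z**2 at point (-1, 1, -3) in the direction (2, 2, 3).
16*sqrt(17)/17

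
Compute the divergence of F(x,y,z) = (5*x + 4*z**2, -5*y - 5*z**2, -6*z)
-6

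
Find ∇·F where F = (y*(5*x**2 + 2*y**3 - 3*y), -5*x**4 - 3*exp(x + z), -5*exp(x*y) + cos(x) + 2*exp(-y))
10*x*y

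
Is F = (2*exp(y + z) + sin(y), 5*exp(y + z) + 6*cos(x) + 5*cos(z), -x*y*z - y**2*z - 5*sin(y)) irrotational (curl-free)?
No, ∇×F = (-x*z - 2*y*z - 5*exp(y + z) + 5*sin(z) - 5*cos(y), y*z + 2*exp(y + z), -2*exp(y + z) - 6*sin(x) - cos(y))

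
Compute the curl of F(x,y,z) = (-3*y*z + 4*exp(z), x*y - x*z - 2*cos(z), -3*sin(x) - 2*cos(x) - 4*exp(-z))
(x - 2*sin(z), -3*y + 4*exp(z) - 2*sin(x) + 3*cos(x), y + 2*z)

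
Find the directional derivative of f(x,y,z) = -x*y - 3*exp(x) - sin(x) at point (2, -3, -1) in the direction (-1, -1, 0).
sqrt(2)*(-1 + cos(2) + 3*exp(2))/2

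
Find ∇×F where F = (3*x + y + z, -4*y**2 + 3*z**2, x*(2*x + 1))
(-6*z, -4*x, -1)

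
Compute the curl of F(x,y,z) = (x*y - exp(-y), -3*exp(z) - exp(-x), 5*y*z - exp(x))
(5*z + 3*exp(z), exp(x), -x - exp(-y) + exp(-x))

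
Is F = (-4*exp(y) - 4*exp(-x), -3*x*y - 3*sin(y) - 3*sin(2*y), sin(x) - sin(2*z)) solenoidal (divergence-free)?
No, ∇·F = -3*x - 3*cos(y) - 6*cos(2*y) - 2*cos(2*z) + 4*exp(-x)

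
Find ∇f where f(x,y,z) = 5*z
(0, 0, 5)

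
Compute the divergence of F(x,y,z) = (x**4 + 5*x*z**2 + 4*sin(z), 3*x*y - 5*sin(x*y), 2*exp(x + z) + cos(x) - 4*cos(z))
4*x**3 - 5*x*cos(x*y) + 3*x + 5*z**2 + 2*exp(x + z) + 4*sin(z)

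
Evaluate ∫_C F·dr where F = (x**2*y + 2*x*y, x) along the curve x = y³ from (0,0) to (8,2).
14732/35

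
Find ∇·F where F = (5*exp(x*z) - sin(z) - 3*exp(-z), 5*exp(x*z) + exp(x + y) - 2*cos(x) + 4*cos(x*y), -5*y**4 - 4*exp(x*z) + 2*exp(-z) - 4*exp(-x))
-4*x*exp(x*z) - 4*x*sin(x*y) + 5*z*exp(x*z) + exp(x + y) - 2*exp(-z)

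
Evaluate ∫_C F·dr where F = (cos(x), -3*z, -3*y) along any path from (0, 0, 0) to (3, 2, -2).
sin(3) + 12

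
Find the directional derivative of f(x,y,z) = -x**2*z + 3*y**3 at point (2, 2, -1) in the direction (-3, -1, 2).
-4*sqrt(14)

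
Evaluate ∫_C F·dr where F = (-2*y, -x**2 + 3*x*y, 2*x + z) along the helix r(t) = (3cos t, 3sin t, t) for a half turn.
pi**2/2 + 9*pi + 54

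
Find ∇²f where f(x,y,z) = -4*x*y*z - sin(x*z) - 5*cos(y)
x**2*sin(x*z) + z**2*sin(x*z) + 5*cos(y)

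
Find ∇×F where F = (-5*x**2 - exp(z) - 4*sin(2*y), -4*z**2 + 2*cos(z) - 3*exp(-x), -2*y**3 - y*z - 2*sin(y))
(-6*y**2 + 7*z + 2*sin(z) - 2*cos(y), -exp(z), 8*cos(2*y) + 3*exp(-x))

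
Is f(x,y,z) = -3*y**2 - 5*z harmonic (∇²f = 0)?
No, ∇²f = -6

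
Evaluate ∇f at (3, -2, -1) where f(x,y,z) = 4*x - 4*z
(4, 0, -4)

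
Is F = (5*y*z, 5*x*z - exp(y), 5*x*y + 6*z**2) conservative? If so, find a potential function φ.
Yes, F is conservative. φ = 5*x*y*z + 2*z**3 - exp(y)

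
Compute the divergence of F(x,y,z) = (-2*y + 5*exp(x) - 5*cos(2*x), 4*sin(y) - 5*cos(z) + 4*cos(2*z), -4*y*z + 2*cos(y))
-4*y + 5*exp(x) + 10*sin(2*x) + 4*cos(y)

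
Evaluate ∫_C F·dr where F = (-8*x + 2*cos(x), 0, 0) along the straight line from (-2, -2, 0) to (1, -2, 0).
2*sin(1) + 2*sin(2) + 12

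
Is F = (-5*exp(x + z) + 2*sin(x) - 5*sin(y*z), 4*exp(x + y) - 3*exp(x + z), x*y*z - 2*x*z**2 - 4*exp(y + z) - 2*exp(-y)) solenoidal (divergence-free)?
No, ∇·F = x*y - 4*x*z + 4*exp(x + y) - 5*exp(x + z) - 4*exp(y + z) + 2*cos(x)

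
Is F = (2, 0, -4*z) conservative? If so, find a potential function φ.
Yes, F is conservative. φ = 2*x - 2*z**2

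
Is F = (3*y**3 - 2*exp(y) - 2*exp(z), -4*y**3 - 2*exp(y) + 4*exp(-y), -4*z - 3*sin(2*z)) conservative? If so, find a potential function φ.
No, ∇×F = (0, -2*exp(z), -9*y**2 + 2*exp(y)) ≠ 0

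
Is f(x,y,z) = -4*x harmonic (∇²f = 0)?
Yes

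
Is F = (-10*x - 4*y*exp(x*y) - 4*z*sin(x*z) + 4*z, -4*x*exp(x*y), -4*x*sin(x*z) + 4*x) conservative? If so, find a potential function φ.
Yes, F is conservative. φ = -5*x**2 + 4*x*z - 4*exp(x*y) + 4*cos(x*z)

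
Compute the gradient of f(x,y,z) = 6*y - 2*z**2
(0, 6, -4*z)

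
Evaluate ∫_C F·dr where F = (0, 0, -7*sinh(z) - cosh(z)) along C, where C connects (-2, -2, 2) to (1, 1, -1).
-7*cosh(1) + sinh(1) + sinh(2) + 7*cosh(2)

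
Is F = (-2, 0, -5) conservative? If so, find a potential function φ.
Yes, F is conservative. φ = -2*x - 5*z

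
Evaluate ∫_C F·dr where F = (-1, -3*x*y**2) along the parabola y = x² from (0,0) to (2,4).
-782/7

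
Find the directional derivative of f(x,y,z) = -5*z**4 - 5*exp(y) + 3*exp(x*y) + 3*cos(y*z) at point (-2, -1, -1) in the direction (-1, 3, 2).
5*sqrt(14)*(-3*exp(3) - 3 + 3*E*sin(1) + 8*E)*exp(-1)/14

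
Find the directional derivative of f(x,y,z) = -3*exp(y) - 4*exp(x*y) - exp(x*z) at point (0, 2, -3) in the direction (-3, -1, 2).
3*sqrt(14)*(5 + exp(2))/14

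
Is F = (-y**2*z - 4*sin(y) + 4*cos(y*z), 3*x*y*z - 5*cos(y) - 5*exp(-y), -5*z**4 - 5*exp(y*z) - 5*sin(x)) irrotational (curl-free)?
No, ∇×F = (-3*x*y - 5*z*exp(y*z), -y**2 - 4*y*sin(y*z) + 5*cos(x), 5*y*z + 4*z*sin(y*z) + 4*cos(y))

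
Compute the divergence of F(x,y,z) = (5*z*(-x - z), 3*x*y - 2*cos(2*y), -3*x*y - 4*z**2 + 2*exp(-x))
3*x - 13*z + 4*sin(2*y)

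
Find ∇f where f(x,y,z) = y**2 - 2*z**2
(0, 2*y, -4*z)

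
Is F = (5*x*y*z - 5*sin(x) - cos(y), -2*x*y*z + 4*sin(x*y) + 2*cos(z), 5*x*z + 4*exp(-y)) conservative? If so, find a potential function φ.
No, ∇×F = (2*x*y + 2*sin(z) - 4*exp(-y), 5*x*y - 5*z, -5*x*z - 2*y*z + 4*y*cos(x*y) - sin(y)) ≠ 0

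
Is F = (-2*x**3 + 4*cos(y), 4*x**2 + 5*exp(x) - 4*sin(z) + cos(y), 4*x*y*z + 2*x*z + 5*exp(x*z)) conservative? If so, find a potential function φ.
No, ∇×F = (4*x*z + 4*cos(z), z*(-4*y - 5*exp(x*z) - 2), 8*x + 5*exp(x) + 4*sin(y)) ≠ 0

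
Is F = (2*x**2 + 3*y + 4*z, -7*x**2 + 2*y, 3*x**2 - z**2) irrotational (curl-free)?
No, ∇×F = (0, 4 - 6*x, -14*x - 3)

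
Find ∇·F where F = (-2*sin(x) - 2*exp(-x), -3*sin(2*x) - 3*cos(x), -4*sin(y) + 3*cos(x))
-2*cos(x) + 2*exp(-x)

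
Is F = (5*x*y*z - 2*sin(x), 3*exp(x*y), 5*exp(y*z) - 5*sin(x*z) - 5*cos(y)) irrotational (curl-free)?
No, ∇×F = (5*z*exp(y*z) + 5*sin(y), 5*x*y + 5*z*cos(x*z), -5*x*z + 3*y*exp(x*y))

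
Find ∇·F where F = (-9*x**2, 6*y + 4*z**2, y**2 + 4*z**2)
-18*x + 8*z + 6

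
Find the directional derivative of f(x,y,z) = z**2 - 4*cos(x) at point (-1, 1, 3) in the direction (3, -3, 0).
-2*sqrt(2)*sin(1)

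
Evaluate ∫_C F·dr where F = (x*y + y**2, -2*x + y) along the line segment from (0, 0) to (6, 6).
126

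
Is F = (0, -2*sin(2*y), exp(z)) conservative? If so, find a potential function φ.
Yes, F is conservative. φ = exp(z) + cos(2*y)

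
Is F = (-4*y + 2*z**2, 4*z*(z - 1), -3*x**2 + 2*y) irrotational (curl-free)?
No, ∇×F = (6 - 8*z, 6*x + 4*z, 4)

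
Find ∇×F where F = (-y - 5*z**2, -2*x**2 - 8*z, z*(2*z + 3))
(8, -10*z, 1 - 4*x)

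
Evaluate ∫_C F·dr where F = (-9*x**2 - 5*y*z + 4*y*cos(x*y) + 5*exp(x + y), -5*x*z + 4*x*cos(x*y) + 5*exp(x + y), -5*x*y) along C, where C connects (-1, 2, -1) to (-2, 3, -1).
1 - 4*sin(6) + 4*sin(2)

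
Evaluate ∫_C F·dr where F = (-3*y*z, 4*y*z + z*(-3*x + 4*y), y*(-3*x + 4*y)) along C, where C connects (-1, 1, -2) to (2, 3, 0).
14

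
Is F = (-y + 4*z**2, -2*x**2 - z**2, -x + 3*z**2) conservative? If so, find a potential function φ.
No, ∇×F = (2*z, 8*z + 1, 1 - 4*x) ≠ 0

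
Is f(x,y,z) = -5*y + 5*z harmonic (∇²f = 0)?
Yes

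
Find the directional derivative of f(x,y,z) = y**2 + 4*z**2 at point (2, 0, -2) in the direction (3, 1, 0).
0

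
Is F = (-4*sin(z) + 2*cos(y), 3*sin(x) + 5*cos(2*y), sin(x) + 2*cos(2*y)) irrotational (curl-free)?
No, ∇×F = (-4*sin(2*y), -cos(x) - 4*cos(z), 2*sin(y) + 3*cos(x))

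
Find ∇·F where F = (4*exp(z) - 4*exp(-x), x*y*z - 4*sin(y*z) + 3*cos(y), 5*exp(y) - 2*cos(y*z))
x*z + 2*y*sin(y*z) - 4*z*cos(y*z) - 3*sin(y) + 4*exp(-x)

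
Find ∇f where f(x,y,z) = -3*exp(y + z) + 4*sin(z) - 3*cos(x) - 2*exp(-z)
(3*sin(x), -3*exp(y + z), -3*exp(y + z) + 4*cos(z) + 2*exp(-z))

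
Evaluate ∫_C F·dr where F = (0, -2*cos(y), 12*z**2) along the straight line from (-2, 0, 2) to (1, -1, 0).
-32 + 2*sin(1)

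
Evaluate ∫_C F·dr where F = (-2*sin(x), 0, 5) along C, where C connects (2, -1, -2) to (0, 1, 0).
12 - 2*cos(2)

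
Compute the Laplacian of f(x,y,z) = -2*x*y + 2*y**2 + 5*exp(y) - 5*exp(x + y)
5*exp(y) - 10*exp(x + y) + 4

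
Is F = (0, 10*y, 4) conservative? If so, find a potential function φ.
Yes, F is conservative. φ = 5*y**2 + 4*z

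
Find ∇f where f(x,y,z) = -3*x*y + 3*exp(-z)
(-3*y, -3*x, -3*exp(-z))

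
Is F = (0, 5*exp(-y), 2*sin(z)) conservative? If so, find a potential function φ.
Yes, F is conservative. φ = -2*cos(z) - 5*exp(-y)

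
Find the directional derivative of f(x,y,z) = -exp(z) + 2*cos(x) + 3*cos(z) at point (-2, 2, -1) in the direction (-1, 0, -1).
sqrt(2)*(-3*E*sin(1) - 2*E*sin(2) + 1)*exp(-1)/2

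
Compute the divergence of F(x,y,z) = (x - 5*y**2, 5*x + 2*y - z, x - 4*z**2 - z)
2 - 8*z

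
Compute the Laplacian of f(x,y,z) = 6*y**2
12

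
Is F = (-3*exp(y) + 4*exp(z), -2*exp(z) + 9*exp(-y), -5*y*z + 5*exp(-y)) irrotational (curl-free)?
No, ∇×F = (-5*z + 2*exp(z) - 5*exp(-y), 4*exp(z), 3*exp(y))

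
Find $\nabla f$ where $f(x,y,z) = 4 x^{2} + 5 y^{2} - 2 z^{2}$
(8*x, 10*y, -4*z)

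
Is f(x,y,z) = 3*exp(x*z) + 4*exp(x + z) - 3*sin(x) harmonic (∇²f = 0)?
No, ∇²f = 3*x**2*exp(x*z) + 3*z**2*exp(x*z) + 8*exp(x + z) + 3*sin(x)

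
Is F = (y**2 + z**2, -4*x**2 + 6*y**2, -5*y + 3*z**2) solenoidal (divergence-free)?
No, ∇·F = 12*y + 6*z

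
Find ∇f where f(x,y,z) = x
(1, 0, 0)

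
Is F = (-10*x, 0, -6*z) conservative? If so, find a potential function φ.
Yes, F is conservative. φ = -5*x**2 - 3*z**2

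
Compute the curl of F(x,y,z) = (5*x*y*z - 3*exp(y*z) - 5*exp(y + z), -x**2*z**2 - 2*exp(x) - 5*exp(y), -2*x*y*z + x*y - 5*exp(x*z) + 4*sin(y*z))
(2*x**2*z - 2*x*z + x + 4*z*cos(y*z), 5*x*y + 2*y*z - 3*y*exp(y*z) - y + 5*z*exp(x*z) - 5*exp(y + z), -2*x*z**2 - 5*x*z + 3*z*exp(y*z) - 2*exp(x) + 5*exp(y + z))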